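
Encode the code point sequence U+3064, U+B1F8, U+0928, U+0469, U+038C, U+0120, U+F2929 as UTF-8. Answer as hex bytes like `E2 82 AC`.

E3 81 A4 EB 87 B8 E0 A4 A8 D1 A9 CE 8C C4 A0 F3 B2 A4 A9

U+3064: 3-byte form → E3 81 A4.
U+B1F8: 3-byte form → EB 87 B8.
U+0928: 3-byte form → E0 A4 A8.
U+0469: 2-byte form → D1 A9.
U+038C: 2-byte form → CE 8C.
U+0120: 2-byte form → C4 A0.
U+F2929: 4-byte form → F3 B2 A4 A9.
Concatenated (19 bytes): E3 81 A4 EB 87 B8 E0 A4 A8 D1 A9 CE 8C C4 A0 F3 B2 A4 A9.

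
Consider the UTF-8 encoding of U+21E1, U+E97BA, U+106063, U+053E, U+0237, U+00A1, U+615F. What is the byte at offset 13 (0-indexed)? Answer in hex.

U+21E1 → 3-byte form E2 87 A1 at offsets 0–2.
U+E97BA → 4-byte form F3 A9 9E BA at offsets 3–6.
U+106063 → 4-byte form F4 86 81 A3 at offsets 7–10.
U+053E → 2-byte form D4 BE at offsets 11–12.
U+0237 → 2-byte form C8 B7 at offsets 13–14.
Offset 13 falls in char 5's range; it's byte 1 of C8 B7 = 0xC8.

0xC8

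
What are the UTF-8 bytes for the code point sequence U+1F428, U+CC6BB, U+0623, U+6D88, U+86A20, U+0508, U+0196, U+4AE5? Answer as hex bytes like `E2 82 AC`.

F0 9F 90 A8 F3 8C 9A BB D8 A3 E6 B6 88 F2 86 A8 A0 D4 88 C6 96 E4 AB A5

U+1F428: 4-byte form → F0 9F 90 A8.
U+CC6BB: 4-byte form → F3 8C 9A BB.
U+0623: 2-byte form → D8 A3.
U+6D88: 3-byte form → E6 B6 88.
U+86A20: 4-byte form → F2 86 A8 A0.
U+0508: 2-byte form → D4 88.
U+0196: 2-byte form → C6 96.
U+4AE5: 3-byte form → E4 AB A5.
Concatenated (24 bytes): F0 9F 90 A8 F3 8C 9A BB D8 A3 E6 B6 88 F2 86 A8 A0 D4 88 C6 96 E4 AB A5.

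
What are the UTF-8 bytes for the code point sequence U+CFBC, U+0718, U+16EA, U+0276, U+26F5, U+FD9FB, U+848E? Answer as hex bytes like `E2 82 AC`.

U+CFBC: 3-byte form → EC BE BC.
U+0718: 2-byte form → DC 98.
U+16EA: 3-byte form → E1 9B AA.
U+0276: 2-byte form → C9 B6.
U+26F5: 3-byte form → E2 9B B5.
U+FD9FB: 4-byte form → F3 BD A7 BB.
U+848E: 3-byte form → E8 92 8E.
Concatenated (20 bytes): EC BE BC DC 98 E1 9B AA C9 B6 E2 9B B5 F3 BD A7 BB E8 92 8E.

EC BE BC DC 98 E1 9B AA C9 B6 E2 9B B5 F3 BD A7 BB E8 92 8E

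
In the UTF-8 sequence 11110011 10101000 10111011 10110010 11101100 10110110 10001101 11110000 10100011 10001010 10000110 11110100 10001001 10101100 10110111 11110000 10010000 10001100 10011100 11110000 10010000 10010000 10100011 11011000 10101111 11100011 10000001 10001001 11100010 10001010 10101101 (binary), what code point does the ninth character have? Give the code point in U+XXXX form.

Offset 0: leading byte 0xF3 = 11110011 → 4-byte char #1 = F3 A8 BB B2.
Offset 4: leading byte 0xEC = 11101100 → 3-byte char #2 = EC B6 8D.
Offset 7: leading byte 0xF0 = 11110000 → 4-byte char #3 = F0 A3 8A 86.
Offset 11: leading byte 0xF4 = 11110100 → 4-byte char #4 = F4 89 AC B7.
Offset 15: leading byte 0xF0 = 11110000 → 4-byte char #5 = F0 90 8C 9C.
Offset 19: leading byte 0xF0 = 11110000 → 4-byte char #6 = F0 90 90 A3.
Offset 23: leading byte 0xD8 = 11011000 → 2-byte char #7 = D8 AF.
Offset 25: leading byte 0xE3 = 11100011 → 3-byte char #8 = E3 81 89.
Offset 28: leading byte 0xE2 = 11100010 → 3-byte char #9 = E2 8A AD.
Leading byte 0xE2 = 11100010 matches 1110xxxx → 3-byte sequence.
Byte 1: 0xE2 = 11100010, payload 0010 (4 bits).
Byte 2: 0x8A = 10001010 (10xxxxxx ✓), payload 001010.
Byte 3: 0xAD = 10101101 (10xxxxxx ✓), payload 101101.
Concatenate: 0010001010101101 = 0x22AD (16 bits → U+22AD).

U+22AD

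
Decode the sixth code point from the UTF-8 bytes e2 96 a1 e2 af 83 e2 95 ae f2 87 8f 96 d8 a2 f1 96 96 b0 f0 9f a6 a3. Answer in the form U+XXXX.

Offset 0: leading byte 0xE2 = 11100010 → 3-byte char #1 = E2 96 A1.
Offset 3: leading byte 0xE2 = 11100010 → 3-byte char #2 = E2 AF 83.
Offset 6: leading byte 0xE2 = 11100010 → 3-byte char #3 = E2 95 AE.
Offset 9: leading byte 0xF2 = 11110010 → 4-byte char #4 = F2 87 8F 96.
Offset 13: leading byte 0xD8 = 11011000 → 2-byte char #5 = D8 A2.
Offset 15: leading byte 0xF1 = 11110001 → 4-byte char #6 = F1 96 96 B0.
Leading byte 0xF1 = 11110001 matches 11110xxx → 4-byte sequence.
Byte 1: 0xF1 = 11110001, payload 001 (3 bits).
Byte 2: 0x96 = 10010110 (10xxxxxx ✓), payload 010110.
Byte 3: 0x96 = 10010110 (10xxxxxx ✓), payload 010110.
Byte 4: 0xB0 = 10110000 (10xxxxxx ✓), payload 110000.
Concatenate: 001010110010110110000 = 0x565B0 (21 bits → U+565B0).

U+565B0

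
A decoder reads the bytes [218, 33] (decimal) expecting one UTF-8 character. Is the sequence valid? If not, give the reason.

Leading byte 0xDA = 11011010 → 2-byte form.
Byte 2 is 0x21 = 00100001, which is not 10xxxxxx — expected a continuation byte.

invalid (non-continuation byte where continuation expected)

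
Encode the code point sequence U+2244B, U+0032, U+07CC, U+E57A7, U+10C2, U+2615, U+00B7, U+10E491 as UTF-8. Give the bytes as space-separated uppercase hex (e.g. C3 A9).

F0 A2 91 8B 32 DF 8C F3 A5 9E A7 E1 83 82 E2 98 95 C2 B7 F4 8E 92 91

U+2244B: 4-byte form → F0 A2 91 8B.
U+0032: 1-byte form → 32.
U+07CC: 2-byte form → DF 8C.
U+E57A7: 4-byte form → F3 A5 9E A7.
U+10C2: 3-byte form → E1 83 82.
U+2615: 3-byte form → E2 98 95.
U+00B7: 2-byte form → C2 B7.
U+10E491: 4-byte form → F4 8E 92 91.
Concatenated (23 bytes): F0 A2 91 8B 32 DF 8C F3 A5 9E A7 E1 83 82 E2 98 95 C2 B7 F4 8E 92 91.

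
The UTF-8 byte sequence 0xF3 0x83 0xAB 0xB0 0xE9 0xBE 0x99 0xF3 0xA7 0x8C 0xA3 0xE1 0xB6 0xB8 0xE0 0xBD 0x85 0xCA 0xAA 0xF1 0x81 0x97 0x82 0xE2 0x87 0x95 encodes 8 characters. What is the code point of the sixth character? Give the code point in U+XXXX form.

Offset 0: leading byte 0xF3 = 11110011 → 4-byte char #1 = F3 83 AB B0.
Offset 4: leading byte 0xE9 = 11101001 → 3-byte char #2 = E9 BE 99.
Offset 7: leading byte 0xF3 = 11110011 → 4-byte char #3 = F3 A7 8C A3.
Offset 11: leading byte 0xE1 = 11100001 → 3-byte char #4 = E1 B6 B8.
Offset 14: leading byte 0xE0 = 11100000 → 3-byte char #5 = E0 BD 85.
Offset 17: leading byte 0xCA = 11001010 → 2-byte char #6 = CA AA.
Leading byte 0xCA = 11001010 matches 110xxxxx → 2-byte sequence.
Byte 1: 0xCA = 11001010, payload 01010 (5 bits).
Byte 2: 0xAA = 10101010 (10xxxxxx ✓), payload 101010.
Concatenate: 01010101010 = 0x2AA (11 bits → U+02AA).

U+02AA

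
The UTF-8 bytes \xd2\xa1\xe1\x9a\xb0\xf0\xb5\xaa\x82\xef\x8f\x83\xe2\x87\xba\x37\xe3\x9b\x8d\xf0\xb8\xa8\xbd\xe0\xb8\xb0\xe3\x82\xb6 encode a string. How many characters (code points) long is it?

Byte at offset 0: 0xD2 = 11010010 → 2-byte char (#1). Advance 2.
Byte at offset 2: 0xE1 = 11100001 → 3-byte char (#2). Advance 3.
Byte at offset 5: 0xF0 = 11110000 → 4-byte char (#3). Advance 4.
Byte at offset 9: 0xEF = 11101111 → 3-byte char (#4). Advance 3.
Byte at offset 12: 0xE2 = 11100010 → 3-byte char (#5). Advance 3.
Byte at offset 15: 0x37 = 00110111 → 1-byte char (#6). Advance 1.
Byte at offset 16: 0xE3 = 11100011 → 3-byte char (#7). Advance 3.
Byte at offset 19: 0xF0 = 11110000 → 4-byte char (#8). Advance 4.
Byte at offset 23: 0xE0 = 11100000 → 3-byte char (#9). Advance 3.
Byte at offset 26: 0xE3 = 11100011 → 3-byte char (#10). Advance 3.
Reached end at offset 29 after 10 code points.

10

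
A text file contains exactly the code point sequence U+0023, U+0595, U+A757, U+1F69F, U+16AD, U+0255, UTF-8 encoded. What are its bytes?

U+0023: 1-byte form → 23.
U+0595: 2-byte form → D6 95.
U+A757: 3-byte form → EA 9D 97.
U+1F69F: 4-byte form → F0 9F 9A 9F.
U+16AD: 3-byte form → E1 9A AD.
U+0255: 2-byte form → C9 95.
Concatenated (15 bytes): 23 D6 95 EA 9D 97 F0 9F 9A 9F E1 9A AD C9 95.

23 D6 95 EA 9D 97 F0 9F 9A 9F E1 9A AD C9 95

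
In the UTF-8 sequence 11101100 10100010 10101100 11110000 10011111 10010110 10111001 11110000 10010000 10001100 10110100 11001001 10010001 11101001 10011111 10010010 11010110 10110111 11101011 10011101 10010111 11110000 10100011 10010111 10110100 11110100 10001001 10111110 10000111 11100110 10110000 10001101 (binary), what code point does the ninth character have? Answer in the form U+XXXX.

U+109F87

Offset 0: leading byte 0xEC = 11101100 → 3-byte char #1 = EC A2 AC.
Offset 3: leading byte 0xF0 = 11110000 → 4-byte char #2 = F0 9F 96 B9.
Offset 7: leading byte 0xF0 = 11110000 → 4-byte char #3 = F0 90 8C B4.
Offset 11: leading byte 0xC9 = 11001001 → 2-byte char #4 = C9 91.
Offset 13: leading byte 0xE9 = 11101001 → 3-byte char #5 = E9 9F 92.
Offset 16: leading byte 0xD6 = 11010110 → 2-byte char #6 = D6 B7.
Offset 18: leading byte 0xEB = 11101011 → 3-byte char #7 = EB 9D 97.
Offset 21: leading byte 0xF0 = 11110000 → 4-byte char #8 = F0 A3 97 B4.
Offset 25: leading byte 0xF4 = 11110100 → 4-byte char #9 = F4 89 BE 87.
Leading byte 0xF4 = 11110100 matches 11110xxx → 4-byte sequence.
Byte 1: 0xF4 = 11110100, payload 100 (3 bits).
Byte 2: 0x89 = 10001001 (10xxxxxx ✓), payload 001001.
Byte 3: 0xBE = 10111110 (10xxxxxx ✓), payload 111110.
Byte 4: 0x87 = 10000111 (10xxxxxx ✓), payload 000111.
Concatenate: 100001001111110000111 = 0x109F87 (21 bits → U+109F87).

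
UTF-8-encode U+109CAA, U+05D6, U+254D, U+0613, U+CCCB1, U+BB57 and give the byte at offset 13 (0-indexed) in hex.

U+109CAA → 4-byte form F4 89 B2 AA at offsets 0–3.
U+05D6 → 2-byte form D7 96 at offsets 4–5.
U+254D → 3-byte form E2 95 8D at offsets 6–8.
U+0613 → 2-byte form D8 93 at offsets 9–10.
U+CCCB1 → 4-byte form F3 8C B2 B1 at offsets 11–14.
Offset 13 falls in char 5's range; it's byte 3 of F3 8C B2 B1 = 0xB2.

0xB2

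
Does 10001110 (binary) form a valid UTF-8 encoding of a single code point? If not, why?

Byte 0x8E = 10001110 has the form 10xxxxxx — a continuation byte — but there is no preceding leading byte.

invalid (continuation byte with no leading byte)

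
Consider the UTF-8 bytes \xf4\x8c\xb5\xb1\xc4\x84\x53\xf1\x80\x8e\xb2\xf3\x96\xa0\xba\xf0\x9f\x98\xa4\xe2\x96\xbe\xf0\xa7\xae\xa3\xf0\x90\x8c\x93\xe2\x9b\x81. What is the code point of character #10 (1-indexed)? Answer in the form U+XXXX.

Offset 0: leading byte 0xF4 = 11110100 → 4-byte char #1 = F4 8C B5 B1.
Offset 4: leading byte 0xC4 = 11000100 → 2-byte char #2 = C4 84.
Offset 6: leading byte 0x53 = 01010011 → 1-byte char #3 = 53.
Offset 7: leading byte 0xF1 = 11110001 → 4-byte char #4 = F1 80 8E B2.
Offset 11: leading byte 0xF3 = 11110011 → 4-byte char #5 = F3 96 A0 BA.
Offset 15: leading byte 0xF0 = 11110000 → 4-byte char #6 = F0 9F 98 A4.
Offset 19: leading byte 0xE2 = 11100010 → 3-byte char #7 = E2 96 BE.
Offset 22: leading byte 0xF0 = 11110000 → 4-byte char #8 = F0 A7 AE A3.
Offset 26: leading byte 0xF0 = 11110000 → 4-byte char #9 = F0 90 8C 93.
Offset 30: leading byte 0xE2 = 11100010 → 3-byte char #10 = E2 9B 81.
Leading byte 0xE2 = 11100010 matches 1110xxxx → 3-byte sequence.
Byte 1: 0xE2 = 11100010, payload 0010 (4 bits).
Byte 2: 0x9B = 10011011 (10xxxxxx ✓), payload 011011.
Byte 3: 0x81 = 10000001 (10xxxxxx ✓), payload 000001.
Concatenate: 0010011011000001 = 0x26C1 (16 bits → U+26C1).

U+26C1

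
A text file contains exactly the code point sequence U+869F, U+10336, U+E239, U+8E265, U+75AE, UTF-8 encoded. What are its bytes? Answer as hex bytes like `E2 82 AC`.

U+869F: 3-byte form → E8 9A 9F.
U+10336: 4-byte form → F0 90 8C B6.
U+E239: 3-byte form → EE 88 B9.
U+8E265: 4-byte form → F2 8E 89 A5.
U+75AE: 3-byte form → E7 96 AE.
Concatenated (17 bytes): E8 9A 9F F0 90 8C B6 EE 88 B9 F2 8E 89 A5 E7 96 AE.

E8 9A 9F F0 90 8C B6 EE 88 B9 F2 8E 89 A5 E7 96 AE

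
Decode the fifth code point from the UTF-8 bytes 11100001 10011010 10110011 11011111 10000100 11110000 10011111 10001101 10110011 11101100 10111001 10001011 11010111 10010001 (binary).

U+05D1

Offset 0: leading byte 0xE1 = 11100001 → 3-byte char #1 = E1 9A B3.
Offset 3: leading byte 0xDF = 11011111 → 2-byte char #2 = DF 84.
Offset 5: leading byte 0xF0 = 11110000 → 4-byte char #3 = F0 9F 8D B3.
Offset 9: leading byte 0xEC = 11101100 → 3-byte char #4 = EC B9 8B.
Offset 12: leading byte 0xD7 = 11010111 → 2-byte char #5 = D7 91.
Leading byte 0xD7 = 11010111 matches 110xxxxx → 2-byte sequence.
Byte 1: 0xD7 = 11010111, payload 10111 (5 bits).
Byte 2: 0x91 = 10010001 (10xxxxxx ✓), payload 010001.
Concatenate: 10111010001 = 0x5D1 (11 bits → U+05D1).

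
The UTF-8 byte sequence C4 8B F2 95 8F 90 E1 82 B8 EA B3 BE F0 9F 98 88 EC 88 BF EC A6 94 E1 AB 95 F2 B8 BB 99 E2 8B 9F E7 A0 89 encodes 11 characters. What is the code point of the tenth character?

U+22DF

Offset 0: leading byte 0xC4 = 11000100 → 2-byte char #1 = C4 8B.
Offset 2: leading byte 0xF2 = 11110010 → 4-byte char #2 = F2 95 8F 90.
Offset 6: leading byte 0xE1 = 11100001 → 3-byte char #3 = E1 82 B8.
Offset 9: leading byte 0xEA = 11101010 → 3-byte char #4 = EA B3 BE.
Offset 12: leading byte 0xF0 = 11110000 → 4-byte char #5 = F0 9F 98 88.
Offset 16: leading byte 0xEC = 11101100 → 3-byte char #6 = EC 88 BF.
Offset 19: leading byte 0xEC = 11101100 → 3-byte char #7 = EC A6 94.
Offset 22: leading byte 0xE1 = 11100001 → 3-byte char #8 = E1 AB 95.
Offset 25: leading byte 0xF2 = 11110010 → 4-byte char #9 = F2 B8 BB 99.
Offset 29: leading byte 0xE2 = 11100010 → 3-byte char #10 = E2 8B 9F.
Leading byte 0xE2 = 11100010 matches 1110xxxx → 3-byte sequence.
Byte 1: 0xE2 = 11100010, payload 0010 (4 bits).
Byte 2: 0x8B = 10001011 (10xxxxxx ✓), payload 001011.
Byte 3: 0x9F = 10011111 (10xxxxxx ✓), payload 011111.
Concatenate: 0010001011011111 = 0x22DF (16 bits → U+22DF).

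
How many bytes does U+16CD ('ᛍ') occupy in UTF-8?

3

U+16CD = 0x16CD. UTF-8 uses 1 byte below 0x80, 2 below 0x800, 3 below 0x10000, 4 up to 0x10FFFF. 0x16CD is in U+0800–U+FFFF → 3 bytes.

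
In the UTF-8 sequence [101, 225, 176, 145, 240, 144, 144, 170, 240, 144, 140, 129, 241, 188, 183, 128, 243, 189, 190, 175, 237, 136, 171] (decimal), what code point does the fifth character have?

U+7CDC0

Offset 0: leading byte 0x65 = 01100101 → 1-byte char #1 = 65.
Offset 1: leading byte 0xE1 = 11100001 → 3-byte char #2 = E1 B0 91.
Offset 4: leading byte 0xF0 = 11110000 → 4-byte char #3 = F0 90 90 AA.
Offset 8: leading byte 0xF0 = 11110000 → 4-byte char #4 = F0 90 8C 81.
Offset 12: leading byte 0xF1 = 11110001 → 4-byte char #5 = F1 BC B7 80.
Leading byte 0xF1 = 11110001 matches 11110xxx → 4-byte sequence.
Byte 1: 0xF1 = 11110001, payload 001 (3 bits).
Byte 2: 0xBC = 10111100 (10xxxxxx ✓), payload 111100.
Byte 3: 0xB7 = 10110111 (10xxxxxx ✓), payload 110111.
Byte 4: 0x80 = 10000000 (10xxxxxx ✓), payload 000000.
Concatenate: 001111100110111000000 = 0x7CDC0 (21 bits → U+7CDC0).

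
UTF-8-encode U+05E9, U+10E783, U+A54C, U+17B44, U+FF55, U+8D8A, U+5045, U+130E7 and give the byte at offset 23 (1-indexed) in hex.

1-indexed offset 23 is 0-indexed offset 22.
U+05E9 → 2-byte form D7 A9 at offsets 0–1.
U+10E783 → 4-byte form F4 8E 9E 83 at offsets 2–5.
U+A54C → 3-byte form EA 95 8C at offsets 6–8.
U+17B44 → 4-byte form F0 97 AD 84 at offsets 9–12.
U+FF55 → 3-byte form EF BD 95 at offsets 13–15.
U+8D8A → 3-byte form E8 B6 8A at offsets 16–18.
U+5045 → 3-byte form E5 81 85 at offsets 19–21.
U+130E7 → 4-byte form F0 93 83 A7 at offsets 22–25.
Offset 22 falls in char 8's range; it's byte 1 of F0 93 83 A7 = 0xF0.

0xF0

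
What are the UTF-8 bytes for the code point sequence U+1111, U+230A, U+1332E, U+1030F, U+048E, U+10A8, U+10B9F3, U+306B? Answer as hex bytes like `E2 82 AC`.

E1 84 91 E2 8C 8A F0 93 8C AE F0 90 8C 8F D2 8E E1 82 A8 F4 8B A7 B3 E3 81 AB

U+1111: 3-byte form → E1 84 91.
U+230A: 3-byte form → E2 8C 8A.
U+1332E: 4-byte form → F0 93 8C AE.
U+1030F: 4-byte form → F0 90 8C 8F.
U+048E: 2-byte form → D2 8E.
U+10A8: 3-byte form → E1 82 A8.
U+10B9F3: 4-byte form → F4 8B A7 B3.
U+306B: 3-byte form → E3 81 AB.
Concatenated (26 bytes): E1 84 91 E2 8C 8A F0 93 8C AE F0 90 8C 8F D2 8E E1 82 A8 F4 8B A7 B3 E3 81 AB.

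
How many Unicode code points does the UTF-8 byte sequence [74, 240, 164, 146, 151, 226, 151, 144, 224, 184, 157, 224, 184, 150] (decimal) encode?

5

Byte at offset 0: 0x4A = 01001010 → 1-byte char (#1). Advance 1.
Byte at offset 1: 0xF0 = 11110000 → 4-byte char (#2). Advance 4.
Byte at offset 5: 0xE2 = 11100010 → 3-byte char (#3). Advance 3.
Byte at offset 8: 0xE0 = 11100000 → 3-byte char (#4). Advance 3.
Byte at offset 11: 0xE0 = 11100000 → 3-byte char (#5). Advance 3.
Reached end at offset 14 after 5 code points.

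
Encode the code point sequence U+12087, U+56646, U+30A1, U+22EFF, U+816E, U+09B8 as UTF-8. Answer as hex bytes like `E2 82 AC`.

U+12087: 4-byte form → F0 92 82 87.
U+56646: 4-byte form → F1 96 99 86.
U+30A1: 3-byte form → E3 82 A1.
U+22EFF: 4-byte form → F0 A2 BB BF.
U+816E: 3-byte form → E8 85 AE.
U+09B8: 3-byte form → E0 A6 B8.
Concatenated (21 bytes): F0 92 82 87 F1 96 99 86 E3 82 A1 F0 A2 BB BF E8 85 AE E0 A6 B8.

F0 92 82 87 F1 96 99 86 E3 82 A1 F0 A2 BB BF E8 85 AE E0 A6 B8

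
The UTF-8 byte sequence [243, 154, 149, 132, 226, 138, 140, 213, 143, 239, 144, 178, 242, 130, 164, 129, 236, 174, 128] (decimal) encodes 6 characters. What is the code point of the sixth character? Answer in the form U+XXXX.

U+CB80

Offset 0: leading byte 0xF3 = 11110011 → 4-byte char #1 = F3 9A 95 84.
Offset 4: leading byte 0xE2 = 11100010 → 3-byte char #2 = E2 8A 8C.
Offset 7: leading byte 0xD5 = 11010101 → 2-byte char #3 = D5 8F.
Offset 9: leading byte 0xEF = 11101111 → 3-byte char #4 = EF 90 B2.
Offset 12: leading byte 0xF2 = 11110010 → 4-byte char #5 = F2 82 A4 81.
Offset 16: leading byte 0xEC = 11101100 → 3-byte char #6 = EC AE 80.
Leading byte 0xEC = 11101100 matches 1110xxxx → 3-byte sequence.
Byte 1: 0xEC = 11101100, payload 1100 (4 bits).
Byte 2: 0xAE = 10101110 (10xxxxxx ✓), payload 101110.
Byte 3: 0x80 = 10000000 (10xxxxxx ✓), payload 000000.
Concatenate: 1100101110000000 = 0xCB80 (16 bits → U+CB80).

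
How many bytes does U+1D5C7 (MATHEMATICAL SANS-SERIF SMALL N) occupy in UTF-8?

4

U+1D5C7 = 0x1D5C7. UTF-8 uses 1 byte below 0x80, 2 below 0x800, 3 below 0x10000, 4 up to 0x10FFFF. 0x1D5C7 is in U+10000–U+10FFFF → 4 bytes.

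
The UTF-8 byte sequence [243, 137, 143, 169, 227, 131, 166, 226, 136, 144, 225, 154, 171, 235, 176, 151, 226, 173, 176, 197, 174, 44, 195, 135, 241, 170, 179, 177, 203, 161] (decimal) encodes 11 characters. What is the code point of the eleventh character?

Offset 0: leading byte 0xF3 = 11110011 → 4-byte char #1 = F3 89 8F A9.
Offset 4: leading byte 0xE3 = 11100011 → 3-byte char #2 = E3 83 A6.
Offset 7: leading byte 0xE2 = 11100010 → 3-byte char #3 = E2 88 90.
Offset 10: leading byte 0xE1 = 11100001 → 3-byte char #4 = E1 9A AB.
Offset 13: leading byte 0xEB = 11101011 → 3-byte char #5 = EB B0 97.
Offset 16: leading byte 0xE2 = 11100010 → 3-byte char #6 = E2 AD B0.
Offset 19: leading byte 0xC5 = 11000101 → 2-byte char #7 = C5 AE.
Offset 21: leading byte 0x2C = 00101100 → 1-byte char #8 = 2C.
Offset 22: leading byte 0xC3 = 11000011 → 2-byte char #9 = C3 87.
Offset 24: leading byte 0xF1 = 11110001 → 4-byte char #10 = F1 AA B3 B1.
Offset 28: leading byte 0xCB = 11001011 → 2-byte char #11 = CB A1.
Leading byte 0xCB = 11001011 matches 110xxxxx → 2-byte sequence.
Byte 1: 0xCB = 11001011, payload 01011 (5 bits).
Byte 2: 0xA1 = 10100001 (10xxxxxx ✓), payload 100001.
Concatenate: 01011100001 = 0x2E1 (11 bits → U+02E1).

U+02E1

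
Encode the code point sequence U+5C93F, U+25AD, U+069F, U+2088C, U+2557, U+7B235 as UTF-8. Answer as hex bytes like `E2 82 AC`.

U+5C93F: 4-byte form → F1 9C A4 BF.
U+25AD: 3-byte form → E2 96 AD.
U+069F: 2-byte form → DA 9F.
U+2088C: 4-byte form → F0 A0 A2 8C.
U+2557: 3-byte form → E2 95 97.
U+7B235: 4-byte form → F1 BB 88 B5.
Concatenated (20 bytes): F1 9C A4 BF E2 96 AD DA 9F F0 A0 A2 8C E2 95 97 F1 BB 88 B5.

F1 9C A4 BF E2 96 AD DA 9F F0 A0 A2 8C E2 95 97 F1 BB 88 B5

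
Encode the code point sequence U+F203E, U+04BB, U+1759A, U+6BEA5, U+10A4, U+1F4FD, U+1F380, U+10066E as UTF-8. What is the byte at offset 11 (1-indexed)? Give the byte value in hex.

1-indexed offset 11 is 0-indexed offset 10.
U+F203E → 4-byte form F3 B2 80 BE at offsets 0–3.
U+04BB → 2-byte form D2 BB at offsets 4–5.
U+1759A → 4-byte form F0 97 96 9A at offsets 6–9.
U+6BEA5 → 4-byte form F1 AB BA A5 at offsets 10–13.
Offset 10 falls in char 4's range; it's byte 1 of F1 AB BA A5 = 0xF1.

0xF1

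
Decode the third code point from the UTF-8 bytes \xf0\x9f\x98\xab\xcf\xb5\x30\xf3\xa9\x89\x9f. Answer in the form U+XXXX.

Offset 0: leading byte 0xF0 = 11110000 → 4-byte char #1 = F0 9F 98 AB.
Offset 4: leading byte 0xCF = 11001111 → 2-byte char #2 = CF B5.
Offset 6: leading byte 0x30 = 00110000 → 1-byte char #3 = 30.
Leading byte 0x30 = 00110000 matches 0xxxxxxx → 1-byte sequence.
Byte 1: 0x30 = 00110000, payload 0110000 (7 bits).
Concatenate: 0110000 = 0x30 (7 bits → U+0030).

U+0030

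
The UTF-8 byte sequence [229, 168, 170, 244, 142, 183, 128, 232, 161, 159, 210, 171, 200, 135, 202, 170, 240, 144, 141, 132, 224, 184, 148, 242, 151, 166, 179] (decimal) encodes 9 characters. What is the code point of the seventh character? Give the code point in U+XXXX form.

U+10344

Offset 0: leading byte 0xE5 = 11100101 → 3-byte char #1 = E5 A8 AA.
Offset 3: leading byte 0xF4 = 11110100 → 4-byte char #2 = F4 8E B7 80.
Offset 7: leading byte 0xE8 = 11101000 → 3-byte char #3 = E8 A1 9F.
Offset 10: leading byte 0xD2 = 11010010 → 2-byte char #4 = D2 AB.
Offset 12: leading byte 0xC8 = 11001000 → 2-byte char #5 = C8 87.
Offset 14: leading byte 0xCA = 11001010 → 2-byte char #6 = CA AA.
Offset 16: leading byte 0xF0 = 11110000 → 4-byte char #7 = F0 90 8D 84.
Leading byte 0xF0 = 11110000 matches 11110xxx → 4-byte sequence.
Byte 1: 0xF0 = 11110000, payload 000 (3 bits).
Byte 2: 0x90 = 10010000 (10xxxxxx ✓), payload 010000.
Byte 3: 0x8D = 10001101 (10xxxxxx ✓), payload 001101.
Byte 4: 0x84 = 10000100 (10xxxxxx ✓), payload 000100.
Concatenate: 000010000001101000100 = 0x10344 (21 bits → U+10344).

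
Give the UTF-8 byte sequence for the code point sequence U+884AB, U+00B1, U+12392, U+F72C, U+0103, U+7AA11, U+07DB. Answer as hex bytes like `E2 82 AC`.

F2 88 92 AB C2 B1 F0 92 8E 92 EF 9C AC C4 83 F1 BA A8 91 DF 9B

U+884AB: 4-byte form → F2 88 92 AB.
U+00B1: 2-byte form → C2 B1.
U+12392: 4-byte form → F0 92 8E 92.
U+F72C: 3-byte form → EF 9C AC.
U+0103: 2-byte form → C4 83.
U+7AA11: 4-byte form → F1 BA A8 91.
U+07DB: 2-byte form → DF 9B.
Concatenated (21 bytes): F2 88 92 AB C2 B1 F0 92 8E 92 EF 9C AC C4 83 F1 BA A8 91 DF 9B.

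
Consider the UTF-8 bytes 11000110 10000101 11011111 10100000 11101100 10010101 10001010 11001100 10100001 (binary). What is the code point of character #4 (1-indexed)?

Offset 0: leading byte 0xC6 = 11000110 → 2-byte char #1 = C6 85.
Offset 2: leading byte 0xDF = 11011111 → 2-byte char #2 = DF A0.
Offset 4: leading byte 0xEC = 11101100 → 3-byte char #3 = EC 95 8A.
Offset 7: leading byte 0xCC = 11001100 → 2-byte char #4 = CC A1.
Leading byte 0xCC = 11001100 matches 110xxxxx → 2-byte sequence.
Byte 1: 0xCC = 11001100, payload 01100 (5 bits).
Byte 2: 0xA1 = 10100001 (10xxxxxx ✓), payload 100001.
Concatenate: 01100100001 = 0x321 (11 bits → U+0321).

U+0321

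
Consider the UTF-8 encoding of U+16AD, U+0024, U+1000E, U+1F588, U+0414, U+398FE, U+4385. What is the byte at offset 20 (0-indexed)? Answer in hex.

U+16AD → 3-byte form E1 9A AD at offsets 0–2.
U+0024 → 1-byte form 24 at offsets 3–3.
U+1000E → 4-byte form F0 90 80 8E at offsets 4–7.
U+1F588 → 4-byte form F0 9F 96 88 at offsets 8–11.
U+0414 → 2-byte form D0 94 at offsets 12–13.
U+398FE → 4-byte form F0 B9 A3 BE at offsets 14–17.
U+4385 → 3-byte form E4 8E 85 at offsets 18–20.
Offset 20 falls in char 7's range; it's byte 3 of E4 8E 85 = 0x85.

0x85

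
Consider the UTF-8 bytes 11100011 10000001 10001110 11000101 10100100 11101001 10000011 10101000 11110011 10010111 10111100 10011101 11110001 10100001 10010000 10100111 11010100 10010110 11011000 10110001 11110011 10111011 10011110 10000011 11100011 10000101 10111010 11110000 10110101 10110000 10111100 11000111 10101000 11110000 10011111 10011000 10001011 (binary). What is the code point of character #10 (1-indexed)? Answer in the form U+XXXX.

Offset 0: leading byte 0xE3 = 11100011 → 3-byte char #1 = E3 81 8E.
Offset 3: leading byte 0xC5 = 11000101 → 2-byte char #2 = C5 A4.
Offset 5: leading byte 0xE9 = 11101001 → 3-byte char #3 = E9 83 A8.
Offset 8: leading byte 0xF3 = 11110011 → 4-byte char #4 = F3 97 BC 9D.
Offset 12: leading byte 0xF1 = 11110001 → 4-byte char #5 = F1 A1 90 A7.
Offset 16: leading byte 0xD4 = 11010100 → 2-byte char #6 = D4 96.
Offset 18: leading byte 0xD8 = 11011000 → 2-byte char #7 = D8 B1.
Offset 20: leading byte 0xF3 = 11110011 → 4-byte char #8 = F3 BB 9E 83.
Offset 24: leading byte 0xE3 = 11100011 → 3-byte char #9 = E3 85 BA.
Offset 27: leading byte 0xF0 = 11110000 → 4-byte char #10 = F0 B5 B0 BC.
Leading byte 0xF0 = 11110000 matches 11110xxx → 4-byte sequence.
Byte 1: 0xF0 = 11110000, payload 000 (3 bits).
Byte 2: 0xB5 = 10110101 (10xxxxxx ✓), payload 110101.
Byte 3: 0xB0 = 10110000 (10xxxxxx ✓), payload 110000.
Byte 4: 0xBC = 10111100 (10xxxxxx ✓), payload 111100.
Concatenate: 000110101110000111100 = 0x35C3C (21 bits → U+35C3C).

U+35C3C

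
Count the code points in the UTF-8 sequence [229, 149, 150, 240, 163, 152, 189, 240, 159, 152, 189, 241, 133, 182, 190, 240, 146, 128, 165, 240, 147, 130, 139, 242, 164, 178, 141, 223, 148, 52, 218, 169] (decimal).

Byte at offset 0: 0xE5 = 11100101 → 3-byte char (#1). Advance 3.
Byte at offset 3: 0xF0 = 11110000 → 4-byte char (#2). Advance 4.
Byte at offset 7: 0xF0 = 11110000 → 4-byte char (#3). Advance 4.
Byte at offset 11: 0xF1 = 11110001 → 4-byte char (#4). Advance 4.
Byte at offset 15: 0xF0 = 11110000 → 4-byte char (#5). Advance 4.
Byte at offset 19: 0xF0 = 11110000 → 4-byte char (#6). Advance 4.
Byte at offset 23: 0xF2 = 11110010 → 4-byte char (#7). Advance 4.
Byte at offset 27: 0xDF = 11011111 → 2-byte char (#8). Advance 2.
Byte at offset 29: 0x34 = 00110100 → 1-byte char (#9). Advance 1.
Byte at offset 30: 0xDA = 11011010 → 2-byte char (#10). Advance 2.
Reached end at offset 32 after 10 code points.

10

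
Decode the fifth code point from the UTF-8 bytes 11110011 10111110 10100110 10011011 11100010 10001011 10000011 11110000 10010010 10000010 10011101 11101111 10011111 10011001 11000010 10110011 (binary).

U+00B3

Offset 0: leading byte 0xF3 = 11110011 → 4-byte char #1 = F3 BE A6 9B.
Offset 4: leading byte 0xE2 = 11100010 → 3-byte char #2 = E2 8B 83.
Offset 7: leading byte 0xF0 = 11110000 → 4-byte char #3 = F0 92 82 9D.
Offset 11: leading byte 0xEF = 11101111 → 3-byte char #4 = EF 9F 99.
Offset 14: leading byte 0xC2 = 11000010 → 2-byte char #5 = C2 B3.
Leading byte 0xC2 = 11000010 matches 110xxxxx → 2-byte sequence.
Byte 1: 0xC2 = 11000010, payload 00010 (5 bits).
Byte 2: 0xB3 = 10110011 (10xxxxxx ✓), payload 110011.
Concatenate: 00010110011 = 0xB3 (11 bits → U+00B3).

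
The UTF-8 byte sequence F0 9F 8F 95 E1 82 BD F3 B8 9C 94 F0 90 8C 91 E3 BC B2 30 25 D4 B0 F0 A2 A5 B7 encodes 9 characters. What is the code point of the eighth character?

U+0530

Offset 0: leading byte 0xF0 = 11110000 → 4-byte char #1 = F0 9F 8F 95.
Offset 4: leading byte 0xE1 = 11100001 → 3-byte char #2 = E1 82 BD.
Offset 7: leading byte 0xF3 = 11110011 → 4-byte char #3 = F3 B8 9C 94.
Offset 11: leading byte 0xF0 = 11110000 → 4-byte char #4 = F0 90 8C 91.
Offset 15: leading byte 0xE3 = 11100011 → 3-byte char #5 = E3 BC B2.
Offset 18: leading byte 0x30 = 00110000 → 1-byte char #6 = 30.
Offset 19: leading byte 0x25 = 00100101 → 1-byte char #7 = 25.
Offset 20: leading byte 0xD4 = 11010100 → 2-byte char #8 = D4 B0.
Leading byte 0xD4 = 11010100 matches 110xxxxx → 2-byte sequence.
Byte 1: 0xD4 = 11010100, payload 10100 (5 bits).
Byte 2: 0xB0 = 10110000 (10xxxxxx ✓), payload 110000.
Concatenate: 10100110000 = 0x530 (11 bits → U+0530).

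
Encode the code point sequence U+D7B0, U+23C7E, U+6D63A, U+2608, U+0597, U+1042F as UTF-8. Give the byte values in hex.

U+D7B0: 3-byte form → ED 9E B0.
U+23C7E: 4-byte form → F0 A3 B1 BE.
U+6D63A: 4-byte form → F1 AD 98 BA.
U+2608: 3-byte form → E2 98 88.
U+0597: 2-byte form → D6 97.
U+1042F: 4-byte form → F0 90 90 AF.
Concatenated (20 bytes): ED 9E B0 F0 A3 B1 BE F1 AD 98 BA E2 98 88 D6 97 F0 90 90 AF.

ED 9E B0 F0 A3 B1 BE F1 AD 98 BA E2 98 88 D6 97 F0 90 90 AF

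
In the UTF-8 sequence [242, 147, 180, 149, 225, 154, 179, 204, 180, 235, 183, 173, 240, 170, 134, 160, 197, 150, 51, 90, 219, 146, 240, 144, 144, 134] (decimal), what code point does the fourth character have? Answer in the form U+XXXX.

Offset 0: leading byte 0xF2 = 11110010 → 4-byte char #1 = F2 93 B4 95.
Offset 4: leading byte 0xE1 = 11100001 → 3-byte char #2 = E1 9A B3.
Offset 7: leading byte 0xCC = 11001100 → 2-byte char #3 = CC B4.
Offset 9: leading byte 0xEB = 11101011 → 3-byte char #4 = EB B7 AD.
Leading byte 0xEB = 11101011 matches 1110xxxx → 3-byte sequence.
Byte 1: 0xEB = 11101011, payload 1011 (4 bits).
Byte 2: 0xB7 = 10110111 (10xxxxxx ✓), payload 110111.
Byte 3: 0xAD = 10101101 (10xxxxxx ✓), payload 101101.
Concatenate: 1011110111101101 = 0xBDED (16 bits → U+BDED).

U+BDED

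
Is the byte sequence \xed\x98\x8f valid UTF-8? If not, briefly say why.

Leading byte 0xED = 11101101 → 3-byte form.
Continuation bytes 0x98=10011000, 0x8F=10001111 all match 10xxxxxx.
Decoded value 0xD60F is ≥ 0x800 (shortest form) and not a surrogate.

valid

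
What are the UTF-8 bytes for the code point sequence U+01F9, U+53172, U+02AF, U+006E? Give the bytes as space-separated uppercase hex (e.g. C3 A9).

U+01F9: 2-byte form → C7 B9.
U+53172: 4-byte form → F1 93 85 B2.
U+02AF: 2-byte form → CA AF.
U+006E: 1-byte form → 6E.
Concatenated (9 bytes): C7 B9 F1 93 85 B2 CA AF 6E.

C7 B9 F1 93 85 B2 CA AF 6E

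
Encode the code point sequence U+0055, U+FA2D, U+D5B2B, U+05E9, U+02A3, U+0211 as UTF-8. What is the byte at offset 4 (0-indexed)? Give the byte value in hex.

U+0055 → 1-byte form 55 at offsets 0–0.
U+FA2D → 3-byte form EF A8 AD at offsets 1–3.
U+D5B2B → 4-byte form F3 95 AC AB at offsets 4–7.
Offset 4 falls in char 3's range; it's byte 1 of F3 95 AC AB = 0xF3.

0xF3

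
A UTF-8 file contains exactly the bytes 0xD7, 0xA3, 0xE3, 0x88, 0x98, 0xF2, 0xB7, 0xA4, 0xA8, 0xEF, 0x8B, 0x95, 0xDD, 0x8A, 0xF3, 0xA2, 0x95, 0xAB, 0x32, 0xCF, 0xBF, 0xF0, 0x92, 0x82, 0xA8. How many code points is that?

Byte at offset 0: 0xD7 = 11010111 → 2-byte char (#1). Advance 2.
Byte at offset 2: 0xE3 = 11100011 → 3-byte char (#2). Advance 3.
Byte at offset 5: 0xF2 = 11110010 → 4-byte char (#3). Advance 4.
Byte at offset 9: 0xEF = 11101111 → 3-byte char (#4). Advance 3.
Byte at offset 12: 0xDD = 11011101 → 2-byte char (#5). Advance 2.
Byte at offset 14: 0xF3 = 11110011 → 4-byte char (#6). Advance 4.
Byte at offset 18: 0x32 = 00110010 → 1-byte char (#7). Advance 1.
Byte at offset 19: 0xCF = 11001111 → 2-byte char (#8). Advance 2.
Byte at offset 21: 0xF0 = 11110000 → 4-byte char (#9). Advance 4.
Reached end at offset 25 after 9 code points.

9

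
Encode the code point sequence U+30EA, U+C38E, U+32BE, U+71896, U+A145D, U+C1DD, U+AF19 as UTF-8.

E3 83 AA EC 8E 8E E3 8A BE F1 B1 A2 96 F2 A1 91 9D EC 87 9D EA BC 99

U+30EA: 3-byte form → E3 83 AA.
U+C38E: 3-byte form → EC 8E 8E.
U+32BE: 3-byte form → E3 8A BE.
U+71896: 4-byte form → F1 B1 A2 96.
U+A145D: 4-byte form → F2 A1 91 9D.
U+C1DD: 3-byte form → EC 87 9D.
U+AF19: 3-byte form → EA BC 99.
Concatenated (23 bytes): E3 83 AA EC 8E 8E E3 8A BE F1 B1 A2 96 F2 A1 91 9D EC 87 9D EA BC 99.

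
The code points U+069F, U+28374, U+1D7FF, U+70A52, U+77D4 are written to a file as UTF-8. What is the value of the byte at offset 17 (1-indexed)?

0x94

1-indexed offset 17 is 0-indexed offset 16.
U+069F → 2-byte form DA 9F at offsets 0–1.
U+28374 → 4-byte form F0 A8 8D B4 at offsets 2–5.
U+1D7FF → 4-byte form F0 9D 9F BF at offsets 6–9.
U+70A52 → 4-byte form F1 B0 A9 92 at offsets 10–13.
U+77D4 → 3-byte form E7 9F 94 at offsets 14–16.
Offset 16 falls in char 5's range; it's byte 3 of E7 9F 94 = 0x94.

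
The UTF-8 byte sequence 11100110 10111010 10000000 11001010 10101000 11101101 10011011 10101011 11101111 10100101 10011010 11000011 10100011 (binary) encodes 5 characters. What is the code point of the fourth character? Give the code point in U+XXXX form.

Offset 0: leading byte 0xE6 = 11100110 → 3-byte char #1 = E6 BA 80.
Offset 3: leading byte 0xCA = 11001010 → 2-byte char #2 = CA A8.
Offset 5: leading byte 0xED = 11101101 → 3-byte char #3 = ED 9B AB.
Offset 8: leading byte 0xEF = 11101111 → 3-byte char #4 = EF A5 9A.
Leading byte 0xEF = 11101111 matches 1110xxxx → 3-byte sequence.
Byte 1: 0xEF = 11101111, payload 1111 (4 bits).
Byte 2: 0xA5 = 10100101 (10xxxxxx ✓), payload 100101.
Byte 3: 0x9A = 10011010 (10xxxxxx ✓), payload 011010.
Concatenate: 1111100101011010 = 0xF95A (16 bits → U+F95A).

U+F95A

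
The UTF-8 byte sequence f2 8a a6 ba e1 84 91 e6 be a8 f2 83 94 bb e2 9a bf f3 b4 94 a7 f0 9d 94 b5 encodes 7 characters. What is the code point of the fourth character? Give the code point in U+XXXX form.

U+8353B

Offset 0: leading byte 0xF2 = 11110010 → 4-byte char #1 = F2 8A A6 BA.
Offset 4: leading byte 0xE1 = 11100001 → 3-byte char #2 = E1 84 91.
Offset 7: leading byte 0xE6 = 11100110 → 3-byte char #3 = E6 BE A8.
Offset 10: leading byte 0xF2 = 11110010 → 4-byte char #4 = F2 83 94 BB.
Leading byte 0xF2 = 11110010 matches 11110xxx → 4-byte sequence.
Byte 1: 0xF2 = 11110010, payload 010 (3 bits).
Byte 2: 0x83 = 10000011 (10xxxxxx ✓), payload 000011.
Byte 3: 0x94 = 10010100 (10xxxxxx ✓), payload 010100.
Byte 4: 0xBB = 10111011 (10xxxxxx ✓), payload 111011.
Concatenate: 010000011010100111011 = 0x8353B (21 bits → U+8353B).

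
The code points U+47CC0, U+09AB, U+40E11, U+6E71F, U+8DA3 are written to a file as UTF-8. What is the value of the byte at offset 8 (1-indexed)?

1-indexed offset 8 is 0-indexed offset 7.
U+47CC0 → 4-byte form F1 87 B3 80 at offsets 0–3.
U+09AB → 3-byte form E0 A6 AB at offsets 4–6.
U+40E11 → 4-byte form F1 80 B8 91 at offsets 7–10.
Offset 7 falls in char 3's range; it's byte 1 of F1 80 B8 91 = 0xF1.

0xF1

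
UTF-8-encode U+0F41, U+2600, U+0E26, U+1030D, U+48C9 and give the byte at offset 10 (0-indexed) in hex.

0x90

U+0F41 → 3-byte form E0 BD 81 at offsets 0–2.
U+2600 → 3-byte form E2 98 80 at offsets 3–5.
U+0E26 → 3-byte form E0 B8 A6 at offsets 6–8.
U+1030D → 4-byte form F0 90 8C 8D at offsets 9–12.
Offset 10 falls in char 4's range; it's byte 2 of F0 90 8C 8D = 0x90.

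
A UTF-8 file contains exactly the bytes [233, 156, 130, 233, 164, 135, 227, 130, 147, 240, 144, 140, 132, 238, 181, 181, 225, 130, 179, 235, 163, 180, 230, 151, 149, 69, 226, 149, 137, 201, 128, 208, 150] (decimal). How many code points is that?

12

Byte at offset 0: 0xE9 = 11101001 → 3-byte char (#1). Advance 3.
Byte at offset 3: 0xE9 = 11101001 → 3-byte char (#2). Advance 3.
Byte at offset 6: 0xE3 = 11100011 → 3-byte char (#3). Advance 3.
Byte at offset 9: 0xF0 = 11110000 → 4-byte char (#4). Advance 4.
Byte at offset 13: 0xEE = 11101110 → 3-byte char (#5). Advance 3.
Byte at offset 16: 0xE1 = 11100001 → 3-byte char (#6). Advance 3.
Byte at offset 19: 0xEB = 11101011 → 3-byte char (#7). Advance 3.
Byte at offset 22: 0xE6 = 11100110 → 3-byte char (#8). Advance 3.
Byte at offset 25: 0x45 = 01000101 → 1-byte char (#9). Advance 1.
Byte at offset 26: 0xE2 = 11100010 → 3-byte char (#10). Advance 3.
Byte at offset 29: 0xC9 = 11001001 → 2-byte char (#11). Advance 2.
Byte at offset 31: 0xD0 = 11010000 → 2-byte char (#12). Advance 2.
Reached end at offset 33 after 12 code points.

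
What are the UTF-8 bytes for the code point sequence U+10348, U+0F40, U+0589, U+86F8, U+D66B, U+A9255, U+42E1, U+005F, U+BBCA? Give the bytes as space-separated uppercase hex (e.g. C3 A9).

F0 90 8D 88 E0 BD 80 D6 89 E8 9B B8 ED 99 AB F2 A9 89 95 E4 8B A1 5F EB AF 8A

U+10348: 4-byte form → F0 90 8D 88.
U+0F40: 3-byte form → E0 BD 80.
U+0589: 2-byte form → D6 89.
U+86F8: 3-byte form → E8 9B B8.
U+D66B: 3-byte form → ED 99 AB.
U+A9255: 4-byte form → F2 A9 89 95.
U+42E1: 3-byte form → E4 8B A1.
U+005F: 1-byte form → 5F.
U+BBCA: 3-byte form → EB AF 8A.
Concatenated (26 bytes): F0 90 8D 88 E0 BD 80 D6 89 E8 9B B8 ED 99 AB F2 A9 89 95 E4 8B A1 5F EB AF 8A.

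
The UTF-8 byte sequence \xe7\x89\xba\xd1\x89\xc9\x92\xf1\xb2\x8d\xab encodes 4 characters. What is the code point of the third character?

Offset 0: leading byte 0xE7 = 11100111 → 3-byte char #1 = E7 89 BA.
Offset 3: leading byte 0xD1 = 11010001 → 2-byte char #2 = D1 89.
Offset 5: leading byte 0xC9 = 11001001 → 2-byte char #3 = C9 92.
Leading byte 0xC9 = 11001001 matches 110xxxxx → 2-byte sequence.
Byte 1: 0xC9 = 11001001, payload 01001 (5 bits).
Byte 2: 0x92 = 10010010 (10xxxxxx ✓), payload 010010.
Concatenate: 01001010010 = 0x252 (11 bits → U+0252).

U+0252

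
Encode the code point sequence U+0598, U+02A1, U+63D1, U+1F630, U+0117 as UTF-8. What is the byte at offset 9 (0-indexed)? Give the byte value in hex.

0x98

U+0598 → 2-byte form D6 98 at offsets 0–1.
U+02A1 → 2-byte form CA A1 at offsets 2–3.
U+63D1 → 3-byte form E6 8F 91 at offsets 4–6.
U+1F630 → 4-byte form F0 9F 98 B0 at offsets 7–10.
Offset 9 falls in char 4's range; it's byte 3 of F0 9F 98 B0 = 0x98.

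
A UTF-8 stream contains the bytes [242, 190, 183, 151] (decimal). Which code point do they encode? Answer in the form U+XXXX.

Leading byte 0xF2 = 11110010 matches 11110xxx → 4-byte sequence.
Byte 1: 0xF2 = 11110010, payload 010 (3 bits).
Byte 2: 0xBE = 10111110 (10xxxxxx ✓), payload 111110.
Byte 3: 0xB7 = 10110111 (10xxxxxx ✓), payload 110111.
Byte 4: 0x97 = 10010111 (10xxxxxx ✓), payload 010111.
Concatenate: 010111110110111010111 = 0xBEDD7 (21 bits → U+BEDD7).

U+BEDD7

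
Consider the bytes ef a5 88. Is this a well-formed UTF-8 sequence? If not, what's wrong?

Leading byte 0xEF = 11101111 → 3-byte form.
Continuation bytes 0xA5=10100101, 0x88=10001000 all match 10xxxxxx.
Decoded value 0xF948 is ≥ 0x800 (shortest form) and not a surrogate.

valid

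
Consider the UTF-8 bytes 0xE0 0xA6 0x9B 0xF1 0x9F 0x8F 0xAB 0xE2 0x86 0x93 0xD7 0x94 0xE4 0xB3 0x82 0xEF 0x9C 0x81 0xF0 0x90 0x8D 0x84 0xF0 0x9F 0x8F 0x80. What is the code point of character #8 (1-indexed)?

Offset 0: leading byte 0xE0 = 11100000 → 3-byte char #1 = E0 A6 9B.
Offset 3: leading byte 0xF1 = 11110001 → 4-byte char #2 = F1 9F 8F AB.
Offset 7: leading byte 0xE2 = 11100010 → 3-byte char #3 = E2 86 93.
Offset 10: leading byte 0xD7 = 11010111 → 2-byte char #4 = D7 94.
Offset 12: leading byte 0xE4 = 11100100 → 3-byte char #5 = E4 B3 82.
Offset 15: leading byte 0xEF = 11101111 → 3-byte char #6 = EF 9C 81.
Offset 18: leading byte 0xF0 = 11110000 → 4-byte char #7 = F0 90 8D 84.
Offset 22: leading byte 0xF0 = 11110000 → 4-byte char #8 = F0 9F 8F 80.
Leading byte 0xF0 = 11110000 matches 11110xxx → 4-byte sequence.
Byte 1: 0xF0 = 11110000, payload 000 (3 bits).
Byte 2: 0x9F = 10011111 (10xxxxxx ✓), payload 011111.
Byte 3: 0x8F = 10001111 (10xxxxxx ✓), payload 001111.
Byte 4: 0x80 = 10000000 (10xxxxxx ✓), payload 000000.
Concatenate: 000011111001111000000 = 0x1F3C0 (21 bits → U+1F3C0).

U+1F3C0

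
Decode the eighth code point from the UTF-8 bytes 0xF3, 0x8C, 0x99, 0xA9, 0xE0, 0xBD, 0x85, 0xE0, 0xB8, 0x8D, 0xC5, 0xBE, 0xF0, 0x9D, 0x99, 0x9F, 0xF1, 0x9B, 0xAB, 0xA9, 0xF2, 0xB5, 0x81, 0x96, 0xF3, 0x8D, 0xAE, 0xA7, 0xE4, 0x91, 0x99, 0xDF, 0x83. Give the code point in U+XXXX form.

Offset 0: leading byte 0xF3 = 11110011 → 4-byte char #1 = F3 8C 99 A9.
Offset 4: leading byte 0xE0 = 11100000 → 3-byte char #2 = E0 BD 85.
Offset 7: leading byte 0xE0 = 11100000 → 3-byte char #3 = E0 B8 8D.
Offset 10: leading byte 0xC5 = 11000101 → 2-byte char #4 = C5 BE.
Offset 12: leading byte 0xF0 = 11110000 → 4-byte char #5 = F0 9D 99 9F.
Offset 16: leading byte 0xF1 = 11110001 → 4-byte char #6 = F1 9B AB A9.
Offset 20: leading byte 0xF2 = 11110010 → 4-byte char #7 = F2 B5 81 96.
Offset 24: leading byte 0xF3 = 11110011 → 4-byte char #8 = F3 8D AE A7.
Leading byte 0xF3 = 11110011 matches 11110xxx → 4-byte sequence.
Byte 1: 0xF3 = 11110011, payload 011 (3 bits).
Byte 2: 0x8D = 10001101 (10xxxxxx ✓), payload 001101.
Byte 3: 0xAE = 10101110 (10xxxxxx ✓), payload 101110.
Byte 4: 0xA7 = 10100111 (10xxxxxx ✓), payload 100111.
Concatenate: 011001101101110100111 = 0xCDBA7 (21 bits → U+CDBA7).

U+CDBA7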